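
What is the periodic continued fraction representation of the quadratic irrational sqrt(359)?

[18; (1, 17, 1, 36)]

Write x_i = (sqrt(359) + m_i)/d_i with (m_0, d_0) = (0, 1). a_0 = floor(sqrt(359)) = 18, since 18^2 = 324 <= 359 < 361 = 19^2.
Iterate m_{i+1} = d_i*a_i - m_i, d_{i+1} = (359 - m_{i+1}^2)/d_i, a_{i+1} = floor((a_0 + m_{i+1})/d_{i+1}):
  m_1 = 1*18 - 0 = 18, d_1 = (359 - 18^2)/1 = 35/1 = 35, a_1 = floor((18 + 18)/35) = 1.
  m_2 = 35*1 - 18 = 17, d_2 = (359 - 17^2)/35 = 70/35 = 2, a_2 = floor((18 + 17)/2) = 17.
  m_3 = 2*17 - 17 = 17, d_3 = (359 - 17^2)/2 = 70/2 = 35, a_3 = floor((18 + 17)/35) = 1.
  m_4 = 35*1 - 17 = 18, d_4 = (359 - 18^2)/35 = 35/35 = 1, a_4 = floor((18 + 18)/1) = 36.
  m_5 = 1*36 - 18 = 18, d_5 = (359 - 18^2)/1 = 35/1 = 35: (m_5, d_5) = (m_1, d_1) = (18, 35), so from here the quotients repeat a_1, ..., a_4; the period length is 4.
Hence the expansion of sqrt(359) is a_0 = 18 followed by the repeating block 1, 17, 1, 36 (period 4).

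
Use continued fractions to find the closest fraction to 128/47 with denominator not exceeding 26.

Expand x = 128/47 as a continued fraction with the Euclidean algorithm:
  128 = 2*47 + 34, so a_0 = 2.
  47 = 1*34 + 13, so a_1 = 1.
  34 = 2*13 + 8, so a_2 = 2.
  13 = 1*8 + 5, so a_3 = 1.
  8 = 1*5 + 3, so a_4 = 1.
  5 = 1*3 + 2, so a_5 = 1.
  3 = 1*2 + 1, so a_6 = 1.
  2 = 2*1 + 0, so a_7 = 2.
so x = [2; 1, 2, 1, 1, 1, 1, 2].
Convergents (p_i = a_i*p_{i-1} + p_{i-2}, q_i = a_i*q_{i-1} + q_{i-2} with p_{-2}=0, p_{-1}=1, q_{-2}=1, q_{-1}=0), until the denominator exceeds 26:
  i=0: a_0=2, p_0 = 2*1 + 0 = 2, q_0 = 2*0 + 1 = 1.
  i=1: a_1=1, p_1 = 1*2 + 1 = 3, q_1 = 1*1 + 0 = 1.
  i=2: a_2=2, p_2 = 2*3 + 2 = 8, q_2 = 2*1 + 1 = 3.
  i=3: a_3=1, p_3 = 1*8 + 3 = 11, q_3 = 1*3 + 1 = 4.
  i=4: a_4=1, p_4 = 1*11 + 8 = 19, q_4 = 1*4 + 3 = 7.
  i=5: a_5=1, p_5 = 1*19 + 11 = 30, q_5 = 1*7 + 4 = 11.
  i=6: a_6=1, p_6 = 1*30 + 19 = 49, q_6 = 1*11 + 7 = 18.
  i=7: a_7=2, p_7 = 2*49 + 30 = 128, q_7 = 2*18 + 11 = 47.
q_7 = 47 > 26, so the last convergent with denominator <= 26 is p_6/q_6 = 49/18.
The closest fraction with denominator <= 26 is either p_6/q_6 or the intermediate fraction (k*p_6 + p_5)/(k*q_6 + q_5) with the largest k >= 1 whose denominator stays <= 26; these approach x as k grows, and every other convergent or intermediate fraction in range is farther away.
Largest k: floor((26 - q_5)/q_6) = floor((26 - 11)/18) = 0.
Since k = 0, no intermediate fraction beyond p_6/q_6 has denominator <= 26, so the convergent 49/18 is the closest (its error is |128*18 - 49*47|/(47*18) = 1/846).

49/18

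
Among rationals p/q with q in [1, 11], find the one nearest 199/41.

34/7

Expand x = 199/41 as a continued fraction with the Euclidean algorithm:
  199 = 4*41 + 35, so a_0 = 4.
  41 = 1*35 + 6, so a_1 = 1.
  35 = 5*6 + 5, so a_2 = 5.
  6 = 1*5 + 1, so a_3 = 1.
  5 = 5*1 + 0, so a_4 = 5.
so x = [4; 1, 5, 1, 5].
Convergents (p_i = a_i*p_{i-1} + p_{i-2}, q_i = a_i*q_{i-1} + q_{i-2} with p_{-2}=0, p_{-1}=1, q_{-2}=1, q_{-1}=0), until the denominator exceeds 11:
  i=0: a_0=4, p_0 = 4*1 + 0 = 4, q_0 = 4*0 + 1 = 1.
  i=1: a_1=1, p_1 = 1*4 + 1 = 5, q_1 = 1*1 + 0 = 1.
  i=2: a_2=5, p_2 = 5*5 + 4 = 29, q_2 = 5*1 + 1 = 6.
  i=3: a_3=1, p_3 = 1*29 + 5 = 34, q_3 = 1*6 + 1 = 7.
  i=4: a_4=5, p_4 = 5*34 + 29 = 199, q_4 = 5*7 + 6 = 41.
q_4 = 41 > 11, so the last convergent with denominator <= 11 is p_3/q_3 = 34/7.
The closest fraction with denominator <= 11 is either p_3/q_3 or the intermediate fraction (k*p_3 + p_2)/(k*q_3 + q_2) with the largest k >= 1 whose denominator stays <= 11; these approach x as k grows, and every other convergent or intermediate fraction in range is farther away.
Largest k: floor((11 - q_2)/q_3) = floor((11 - 6)/7) = 0.
Since k = 0, no intermediate fraction beyond p_3/q_3 has denominator <= 11, so the convergent 34/7 is the closest (its error is |199*7 - 34*41|/(41*7) = 1/287).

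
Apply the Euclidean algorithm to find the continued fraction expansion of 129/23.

Run the Euclidean algorithm on 129 and 23; the successive quotients are the partial quotients a_0, a_1, ... (each step inverts the fractional part left over by the previous one):
  129 = 5*23 + 14, so a_0 = 5.
  23 = 1*14 + 9, so a_1 = 1.
  14 = 1*9 + 5, so a_2 = 1.
  9 = 1*5 + 4, so a_3 = 1.
  5 = 1*4 + 1, so a_4 = 1.
  4 = 4*1 + 0, so a_5 = 4.
The remainder reaches 0 after 6 divisions, so the expansion has 6 partial quotients, read off in order.

[5; 1, 1, 1, 1, 4]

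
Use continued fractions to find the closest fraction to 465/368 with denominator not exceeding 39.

24/19

Expand x = 465/368 as a continued fraction with the Euclidean algorithm:
  465 = 1*368 + 97, so a_0 = 1.
  368 = 3*97 + 77, so a_1 = 3.
  97 = 1*77 + 20, so a_2 = 1.
  77 = 3*20 + 17, so a_3 = 3.
  20 = 1*17 + 3, so a_4 = 1.
  17 = 5*3 + 2, so a_5 = 5.
  3 = 1*2 + 1, so a_6 = 1.
  2 = 2*1 + 0, so a_7 = 2.
so x = [1; 3, 1, 3, 1, 5, 1, 2].
Convergents (p_i = a_i*p_{i-1} + p_{i-2}, q_i = a_i*q_{i-1} + q_{i-2} with p_{-2}=0, p_{-1}=1, q_{-2}=1, q_{-1}=0), until the denominator exceeds 39:
  i=0: a_0=1, p_0 = 1*1 + 0 = 1, q_0 = 1*0 + 1 = 1.
  i=1: a_1=3, p_1 = 3*1 + 1 = 4, q_1 = 3*1 + 0 = 3.
  i=2: a_2=1, p_2 = 1*4 + 1 = 5, q_2 = 1*3 + 1 = 4.
  i=3: a_3=3, p_3 = 3*5 + 4 = 19, q_3 = 3*4 + 3 = 15.
  i=4: a_4=1, p_4 = 1*19 + 5 = 24, q_4 = 1*15 + 4 = 19.
  i=5: a_5=5, p_5 = 5*24 + 19 = 139, q_5 = 5*19 + 15 = 110.
q_5 = 110 > 39, so the last convergent with denominator <= 39 is p_4/q_4 = 24/19.
The closest fraction with denominator <= 39 is either p_4/q_4 or the intermediate fraction (k*p_4 + p_3)/(k*q_4 + q_3) with the largest k >= 1 whose denominator stays <= 39; these approach x as k grows, and every other convergent or intermediate fraction in range is farther away.
Largest k: floor((39 - q_3)/q_4) = floor((39 - 15)/19) = 1.
That gives (1*24 + 19)/(1*19 + 15) = 43/34.
Compare the errors: |x - 24/19| = |465*19 - 24*368|/(368*19) = 3/6992, and |x - 43/34| = |465*34 - 43*368|/(368*34) = 14/12512.
Cross-multiplying, 3*12512 = 37536 < 97888 = 14*6992, so 3/6992 is smaller: the convergent 24/19 is closer to x than 43/34.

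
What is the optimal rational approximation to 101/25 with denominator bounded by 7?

Expand x = 101/25 as a continued fraction with the Euclidean algorithm:
  101 = 4*25 + 1, so a_0 = 4.
  25 = 25*1 + 0, so a_1 = 25.
so x = [4; 25].
Convergents (p_i = a_i*p_{i-1} + p_{i-2}, q_i = a_i*q_{i-1} + q_{i-2} with p_{-2}=0, p_{-1}=1, q_{-2}=1, q_{-1}=0), until the denominator exceeds 7:
  i=0: a_0=4, p_0 = 4*1 + 0 = 4, q_0 = 4*0 + 1 = 1.
  i=1: a_1=25, p_1 = 25*4 + 1 = 101, q_1 = 25*1 + 0 = 25.
q_1 = 25 > 7, so the last convergent with denominator <= 7 is p_0/q_0 = 4/1.
The closest fraction with denominator <= 7 is either p_0/q_0 or the intermediate fraction (k*p_0 + p_{-1})/(k*q_0 + q_{-1}) with the largest k >= 1 whose denominator stays <= 7; these approach x as k grows, and every other convergent or intermediate fraction in range is farther away.
Largest k: floor((7 - q_{-1})/q_0) = floor((7 - 0)/1) = 7 (using the seeds p_{-1} = 1, q_{-1} = 0).
That gives (7*4 + 1)/(7*1 + 0) = 29/7.
Compare the errors: |x - 4/1| = |101*1 - 4*25|/(25*1) = 1/25, and |x - 29/7| = |101*7 - 29*25|/(25*7) = 18/175.
Cross-multiplying, 1*175 = 175 < 450 = 18*25, so 1/25 is smaller: the convergent 4/1 is closer to x than 29/7.

4/1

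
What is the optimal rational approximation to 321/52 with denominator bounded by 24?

142/23

Expand x = 321/52 as a continued fraction with the Euclidean algorithm:
  321 = 6*52 + 9, so a_0 = 6.
  52 = 5*9 + 7, so a_1 = 5.
  9 = 1*7 + 2, so a_2 = 1.
  7 = 3*2 + 1, so a_3 = 3.
  2 = 2*1 + 0, so a_4 = 2.
so x = [6; 5, 1, 3, 2].
Convergents (p_i = a_i*p_{i-1} + p_{i-2}, q_i = a_i*q_{i-1} + q_{i-2} with p_{-2}=0, p_{-1}=1, q_{-2}=1, q_{-1}=0), until the denominator exceeds 24:
  i=0: a_0=6, p_0 = 6*1 + 0 = 6, q_0 = 6*0 + 1 = 1.
  i=1: a_1=5, p_1 = 5*6 + 1 = 31, q_1 = 5*1 + 0 = 5.
  i=2: a_2=1, p_2 = 1*31 + 6 = 37, q_2 = 1*5 + 1 = 6.
  i=3: a_3=3, p_3 = 3*37 + 31 = 142, q_3 = 3*6 + 5 = 23.
  i=4: a_4=2, p_4 = 2*142 + 37 = 321, q_4 = 2*23 + 6 = 52.
q_4 = 52 > 24, so the last convergent with denominator <= 24 is p_3/q_3 = 142/23.
The closest fraction with denominator <= 24 is either p_3/q_3 or the intermediate fraction (k*p_3 + p_2)/(k*q_3 + q_2) with the largest k >= 1 whose denominator stays <= 24; these approach x as k grows, and every other convergent or intermediate fraction in range is farther away.
Largest k: floor((24 - q_2)/q_3) = floor((24 - 6)/23) = 0.
Since k = 0, no intermediate fraction beyond p_3/q_3 has denominator <= 24, so the convergent 142/23 is the closest (its error is |321*23 - 142*52|/(52*23) = 1/1196).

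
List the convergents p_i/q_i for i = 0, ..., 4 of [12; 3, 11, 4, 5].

12/1, 37/3, 419/34, 1713/139, 8984/729

Using the convergent recurrence p_i = a_i*p_{i-1} + p_{i-2}, q_i = a_i*q_{i-1} + q_{i-2} with p_{-2}=0, p_{-1}=1, q_{-2}=1, q_{-1}=0:
  i=0: a_0=12, p_0 = 12*1 + 0 = 12, q_0 = 12*0 + 1 = 1.
  i=1: a_1=3, p_1 = 3*12 + 1 = 37, q_1 = 3*1 + 0 = 3.
  i=2: a_2=11, p_2 = 11*37 + 12 = 419, q_2 = 11*3 + 1 = 34.
  i=3: a_3=4, p_3 = 4*419 + 37 = 1713, q_3 = 4*34 + 3 = 139.
  i=4: a_4=5, p_4 = 5*1713 + 419 = 8984, q_4 = 5*139 + 34 = 729.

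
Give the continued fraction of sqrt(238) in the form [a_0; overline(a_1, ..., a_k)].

[15; overline(2, 2, 1, 14, 1, 2, 2, 30)]

Write x_i = (sqrt(238) + m_i)/d_i with (m_0, d_0) = (0, 1). a_0 = floor(sqrt(238)) = 15, since 15^2 = 225 <= 238 < 256 = 16^2.
Iterate m_{i+1} = d_i*a_i - m_i, d_{i+1} = (238 - m_{i+1}^2)/d_i, a_{i+1} = floor((a_0 + m_{i+1})/d_{i+1}):
  m_1 = 1*15 - 0 = 15, d_1 = (238 - 15^2)/1 = 13/1 = 13, a_1 = floor((15 + 15)/13) = 2.
  m_2 = 13*2 - 15 = 11, d_2 = (238 - 11^2)/13 = 117/13 = 9, a_2 = floor((15 + 11)/9) = 2.
  m_3 = 9*2 - 11 = 7, d_3 = (238 - 7^2)/9 = 189/9 = 21, a_3 = floor((15 + 7)/21) = 1.
  m_4 = 21*1 - 7 = 14, d_4 = (238 - 14^2)/21 = 42/21 = 2, a_4 = floor((15 + 14)/2) = 14.
  m_5 = 2*14 - 14 = 14, d_5 = (238 - 14^2)/2 = 42/2 = 21, a_5 = floor((15 + 14)/21) = 1.
  m_6 = 21*1 - 14 = 7, d_6 = (238 - 7^2)/21 = 189/21 = 9, a_6 = floor((15 + 7)/9) = 2.
  m_7 = 9*2 - 7 = 11, d_7 = (238 - 11^2)/9 = 117/9 = 13, a_7 = floor((15 + 11)/13) = 2.
  m_8 = 13*2 - 11 = 15, d_8 = (238 - 15^2)/13 = 13/13 = 1, a_8 = floor((15 + 15)/1) = 30.
  m_9 = 1*30 - 15 = 15, d_9 = (238 - 15^2)/1 = 13/1 = 13: (m_9, d_9) = (m_1, d_1) = (15, 13), so from here the quotients repeat a_1, ..., a_8; the period length is 8.
Hence the expansion of sqrt(238) is a_0 = 15 followed by the repeating block 2, 2, 1, 14, 1, 2, 2, 30 (period 8).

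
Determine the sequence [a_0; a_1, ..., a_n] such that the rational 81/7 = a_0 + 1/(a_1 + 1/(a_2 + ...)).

[11; 1, 1, 3]

Run the Euclidean algorithm on 81 and 7; the successive quotients are the partial quotients a_0, a_1, ... (each step inverts the fractional part left over by the previous one):
  81 = 11*7 + 4, so a_0 = 11.
  7 = 1*4 + 3, so a_1 = 1.
  4 = 1*3 + 1, so a_2 = 1.
  3 = 3*1 + 0, so a_3 = 3.
The remainder reaches 0 after 4 divisions, so the expansion has 4 partial quotients, read off in order.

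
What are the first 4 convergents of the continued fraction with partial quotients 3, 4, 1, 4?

Using the convergent recurrence p_i = a_i*p_{i-1} + p_{i-2}, q_i = a_i*q_{i-1} + q_{i-2} with p_{-2}=0, p_{-1}=1, q_{-2}=1, q_{-1}=0:
  i=0: a_0=3, p_0 = 3*1 + 0 = 3, q_0 = 3*0 + 1 = 1.
  i=1: a_1=4, p_1 = 4*3 + 1 = 13, q_1 = 4*1 + 0 = 4.
  i=2: a_2=1, p_2 = 1*13 + 3 = 16, q_2 = 1*4 + 1 = 5.
  i=3: a_3=4, p_3 = 4*16 + 13 = 77, q_3 = 4*5 + 4 = 24.

3/1, 13/4, 16/5, 77/24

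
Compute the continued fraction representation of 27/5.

[5; 2, 2]

Run the Euclidean algorithm on 27 and 5; the successive quotients are the partial quotients a_0, a_1, ... (each step inverts the fractional part left over by the previous one):
  27 = 5*5 + 2, so a_0 = 5.
  5 = 2*2 + 1, so a_1 = 2.
  2 = 2*1 + 0, so a_2 = 2.
The remainder reaches 0 after 3 divisions, so the expansion has 3 partial quotients, read off in order.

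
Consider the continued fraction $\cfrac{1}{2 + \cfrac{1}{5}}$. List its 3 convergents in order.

0/1, 1/2, 5/11

Using the convergent recurrence p_i = a_i*p_{i-1} + p_{i-2}, q_i = a_i*q_{i-1} + q_{i-2} with p_{-2}=0, p_{-1}=1, q_{-2}=1, q_{-1}=0:
  i=0: a_0=0, p_0 = 0*1 + 0 = 0, q_0 = 0*0 + 1 = 1.
  i=1: a_1=2, p_1 = 2*0 + 1 = 1, q_1 = 2*1 + 0 = 2.
  i=2: a_2=5, p_2 = 5*1 + 0 = 5, q_2 = 5*2 + 1 = 11.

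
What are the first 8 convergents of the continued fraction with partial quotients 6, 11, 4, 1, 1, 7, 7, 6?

Using the convergent recurrence p_i = a_i*p_{i-1} + p_{i-2}, q_i = a_i*q_{i-1} + q_{i-2} with p_{-2}=0, p_{-1}=1, q_{-2}=1, q_{-1}=0:
  i=0: a_0=6, p_0 = 6*1 + 0 = 6, q_0 = 6*0 + 1 = 1.
  i=1: a_1=11, p_1 = 11*6 + 1 = 67, q_1 = 11*1 + 0 = 11.
  i=2: a_2=4, p_2 = 4*67 + 6 = 274, q_2 = 4*11 + 1 = 45.
  i=3: a_3=1, p_3 = 1*274 + 67 = 341, q_3 = 1*45 + 11 = 56.
  i=4: a_4=1, p_4 = 1*341 + 274 = 615, q_4 = 1*56 + 45 = 101.
  i=5: a_5=7, p_5 = 7*615 + 341 = 4646, q_5 = 7*101 + 56 = 763.
  i=6: a_6=7, p_6 = 7*4646 + 615 = 33137, q_6 = 7*763 + 101 = 5442.
  i=7: a_7=6, p_7 = 6*33137 + 4646 = 203468, q_7 = 6*5442 + 763 = 33415.

6/1, 67/11, 274/45, 341/56, 615/101, 4646/763, 33137/5442, 203468/33415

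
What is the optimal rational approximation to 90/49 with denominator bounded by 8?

11/6

Expand x = 90/49 as a continued fraction with the Euclidean algorithm:
  90 = 1*49 + 41, so a_0 = 1.
  49 = 1*41 + 8, so a_1 = 1.
  41 = 5*8 + 1, so a_2 = 5.
  8 = 8*1 + 0, so a_3 = 8.
so x = [1; 1, 5, 8].
Convergents (p_i = a_i*p_{i-1} + p_{i-2}, q_i = a_i*q_{i-1} + q_{i-2} with p_{-2}=0, p_{-1}=1, q_{-2}=1, q_{-1}=0), until the denominator exceeds 8:
  i=0: a_0=1, p_0 = 1*1 + 0 = 1, q_0 = 1*0 + 1 = 1.
  i=1: a_1=1, p_1 = 1*1 + 1 = 2, q_1 = 1*1 + 0 = 1.
  i=2: a_2=5, p_2 = 5*2 + 1 = 11, q_2 = 5*1 + 1 = 6.
  i=3: a_3=8, p_3 = 8*11 + 2 = 90, q_3 = 8*6 + 1 = 49.
q_3 = 49 > 8, so the last convergent with denominator <= 8 is p_2/q_2 = 11/6.
The closest fraction with denominator <= 8 is either p_2/q_2 or the intermediate fraction (k*p_2 + p_1)/(k*q_2 + q_1) with the largest k >= 1 whose denominator stays <= 8; these approach x as k grows, and every other convergent or intermediate fraction in range is farther away.
Largest k: floor((8 - q_1)/q_2) = floor((8 - 1)/6) = 1.
That gives (1*11 + 2)/(1*6 + 1) = 13/7.
Compare the errors: |x - 11/6| = |90*6 - 11*49|/(49*6) = 1/294, and |x - 13/7| = |90*7 - 13*49|/(49*7) = 7/343.
Cross-multiplying, 1*343 = 343 < 2058 = 7*294, so 1/294 is smaller: the convergent 11/6 is closer to x than 13/7.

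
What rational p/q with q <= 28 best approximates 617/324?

Expand x = 617/324 as a continued fraction with the Euclidean algorithm:
  617 = 1*324 + 293, so a_0 = 1.
  324 = 1*293 + 31, so a_1 = 1.
  293 = 9*31 + 14, so a_2 = 9.
  31 = 2*14 + 3, so a_3 = 2.
  14 = 4*3 + 2, so a_4 = 4.
  3 = 1*2 + 1, so a_5 = 1.
  2 = 2*1 + 0, so a_6 = 2.
so x = [1; 1, 9, 2, 4, 1, 2].
Convergents (p_i = a_i*p_{i-1} + p_{i-2}, q_i = a_i*q_{i-1} + q_{i-2} with p_{-2}=0, p_{-1}=1, q_{-2}=1, q_{-1}=0), until the denominator exceeds 28:
  i=0: a_0=1, p_0 = 1*1 + 0 = 1, q_0 = 1*0 + 1 = 1.
  i=1: a_1=1, p_1 = 1*1 + 1 = 2, q_1 = 1*1 + 0 = 1.
  i=2: a_2=9, p_2 = 9*2 + 1 = 19, q_2 = 9*1 + 1 = 10.
  i=3: a_3=2, p_3 = 2*19 + 2 = 40, q_3 = 2*10 + 1 = 21.
  i=4: a_4=4, p_4 = 4*40 + 19 = 179, q_4 = 4*21 + 10 = 94.
q_4 = 94 > 28, so the last convergent with denominator <= 28 is p_3/q_3 = 40/21.
The closest fraction with denominator <= 28 is either p_3/q_3 or the intermediate fraction (k*p_3 + p_2)/(k*q_3 + q_2) with the largest k >= 1 whose denominator stays <= 28; these approach x as k grows, and every other convergent or intermediate fraction in range is farther away.
Largest k: floor((28 - q_2)/q_3) = floor((28 - 10)/21) = 0.
Since k = 0, no intermediate fraction beyond p_3/q_3 has denominator <= 28, so the convergent 40/21 is the closest (its error is |617*21 - 40*324|/(324*21) = 3/6804).

40/21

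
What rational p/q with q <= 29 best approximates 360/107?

Expand x = 360/107 as a continued fraction with the Euclidean algorithm:
  360 = 3*107 + 39, so a_0 = 3.
  107 = 2*39 + 29, so a_1 = 2.
  39 = 1*29 + 10, so a_2 = 1.
  29 = 2*10 + 9, so a_3 = 2.
  10 = 1*9 + 1, so a_4 = 1.
  9 = 9*1 + 0, so a_5 = 9.
so x = [3; 2, 1, 2, 1, 9].
Convergents (p_i = a_i*p_{i-1} + p_{i-2}, q_i = a_i*q_{i-1} + q_{i-2} with p_{-2}=0, p_{-1}=1, q_{-2}=1, q_{-1}=0), until the denominator exceeds 29:
  i=0: a_0=3, p_0 = 3*1 + 0 = 3, q_0 = 3*0 + 1 = 1.
  i=1: a_1=2, p_1 = 2*3 + 1 = 7, q_1 = 2*1 + 0 = 2.
  i=2: a_2=1, p_2 = 1*7 + 3 = 10, q_2 = 1*2 + 1 = 3.
  i=3: a_3=2, p_3 = 2*10 + 7 = 27, q_3 = 2*3 + 2 = 8.
  i=4: a_4=1, p_4 = 1*27 + 10 = 37, q_4 = 1*8 + 3 = 11.
  i=5: a_5=9, p_5 = 9*37 + 27 = 360, q_5 = 9*11 + 8 = 107.
q_5 = 107 > 29, so the last convergent with denominator <= 29 is p_4/q_4 = 37/11.
The closest fraction with denominator <= 29 is either p_4/q_4 or the intermediate fraction (k*p_4 + p_3)/(k*q_4 + q_3) with the largest k >= 1 whose denominator stays <= 29; these approach x as k grows, and every other convergent or intermediate fraction in range is farther away.
Largest k: floor((29 - q_3)/q_4) = floor((29 - 8)/11) = 1.
That gives (1*37 + 27)/(1*11 + 8) = 64/19.
Compare the errors: |x - 37/11| = |360*11 - 37*107|/(107*11) = 1/1177, and |x - 64/19| = |360*19 - 64*107|/(107*19) = 8/2033.
Cross-multiplying, 1*2033 = 2033 < 9416 = 8*1177, so 1/1177 is smaller: the convergent 37/11 is closer to x than 64/19.

37/11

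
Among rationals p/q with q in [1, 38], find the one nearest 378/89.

17/4

Expand x = 378/89 as a continued fraction with the Euclidean algorithm:
  378 = 4*89 + 22, so a_0 = 4.
  89 = 4*22 + 1, so a_1 = 4.
  22 = 22*1 + 0, so a_2 = 22.
so x = [4; 4, 22].
Convergents (p_i = a_i*p_{i-1} + p_{i-2}, q_i = a_i*q_{i-1} + q_{i-2} with p_{-2}=0, p_{-1}=1, q_{-2}=1, q_{-1}=0), until the denominator exceeds 38:
  i=0: a_0=4, p_0 = 4*1 + 0 = 4, q_0 = 4*0 + 1 = 1.
  i=1: a_1=4, p_1 = 4*4 + 1 = 17, q_1 = 4*1 + 0 = 4.
  i=2: a_2=22, p_2 = 22*17 + 4 = 378, q_2 = 22*4 + 1 = 89.
q_2 = 89 > 38, so the last convergent with denominator <= 38 is p_1/q_1 = 17/4.
The closest fraction with denominator <= 38 is either p_1/q_1 or the intermediate fraction (k*p_1 + p_0)/(k*q_1 + q_0) with the largest k >= 1 whose denominator stays <= 38; these approach x as k grows, and every other convergent or intermediate fraction in range is farther away.
Largest k: floor((38 - q_0)/q_1) = floor((38 - 1)/4) = 9.
That gives (9*17 + 4)/(9*4 + 1) = 157/37.
Compare the errors: |x - 17/4| = |378*4 - 17*89|/(89*4) = 1/356, and |x - 157/37| = |378*37 - 157*89|/(89*37) = 13/3293.
Cross-multiplying, 1*3293 = 3293 < 4628 = 13*356, so 1/356 is smaller: the convergent 17/4 is closer to x than 157/37.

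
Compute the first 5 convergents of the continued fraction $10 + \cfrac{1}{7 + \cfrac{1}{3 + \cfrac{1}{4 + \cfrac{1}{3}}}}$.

Using the convergent recurrence p_i = a_i*p_{i-1} + p_{i-2}, q_i = a_i*q_{i-1} + q_{i-2} with p_{-2}=0, p_{-1}=1, q_{-2}=1, q_{-1}=0:
  i=0: a_0=10, p_0 = 10*1 + 0 = 10, q_0 = 10*0 + 1 = 1.
  i=1: a_1=7, p_1 = 7*10 + 1 = 71, q_1 = 7*1 + 0 = 7.
  i=2: a_2=3, p_2 = 3*71 + 10 = 223, q_2 = 3*7 + 1 = 22.
  i=3: a_3=4, p_3 = 4*223 + 71 = 963, q_3 = 4*22 + 7 = 95.
  i=4: a_4=3, p_4 = 3*963 + 223 = 3112, q_4 = 3*95 + 22 = 307.

10/1, 71/7, 223/22, 963/95, 3112/307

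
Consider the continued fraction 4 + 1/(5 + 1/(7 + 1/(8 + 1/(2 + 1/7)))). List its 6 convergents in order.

4/1, 21/5, 151/36, 1229/293, 2609/622, 19492/4647

Using the convergent recurrence p_i = a_i*p_{i-1} + p_{i-2}, q_i = a_i*q_{i-1} + q_{i-2} with p_{-2}=0, p_{-1}=1, q_{-2}=1, q_{-1}=0:
  i=0: a_0=4, p_0 = 4*1 + 0 = 4, q_0 = 4*0 + 1 = 1.
  i=1: a_1=5, p_1 = 5*4 + 1 = 21, q_1 = 5*1 + 0 = 5.
  i=2: a_2=7, p_2 = 7*21 + 4 = 151, q_2 = 7*5 + 1 = 36.
  i=3: a_3=8, p_3 = 8*151 + 21 = 1229, q_3 = 8*36 + 5 = 293.
  i=4: a_4=2, p_4 = 2*1229 + 151 = 2609, q_4 = 2*293 + 36 = 622.
  i=5: a_5=7, p_5 = 7*2609 + 1229 = 19492, q_5 = 7*622 + 293 = 4647.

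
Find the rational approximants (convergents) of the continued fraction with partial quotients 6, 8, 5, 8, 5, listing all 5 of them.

6/1, 49/8, 251/41, 2057/336, 10536/1721

Using the convergent recurrence p_i = a_i*p_{i-1} + p_{i-2}, q_i = a_i*q_{i-1} + q_{i-2} with p_{-2}=0, p_{-1}=1, q_{-2}=1, q_{-1}=0:
  i=0: a_0=6, p_0 = 6*1 + 0 = 6, q_0 = 6*0 + 1 = 1.
  i=1: a_1=8, p_1 = 8*6 + 1 = 49, q_1 = 8*1 + 0 = 8.
  i=2: a_2=5, p_2 = 5*49 + 6 = 251, q_2 = 5*8 + 1 = 41.
  i=3: a_3=8, p_3 = 8*251 + 49 = 2057, q_3 = 8*41 + 8 = 336.
  i=4: a_4=5, p_4 = 5*2057 + 251 = 10536, q_4 = 5*336 + 41 = 1721.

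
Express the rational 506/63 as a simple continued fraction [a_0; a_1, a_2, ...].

Run the Euclidean algorithm on 506 and 63; the successive quotients are the partial quotients a_0, a_1, ... (each step inverts the fractional part left over by the previous one):
  506 = 8*63 + 2, so a_0 = 8.
  63 = 31*2 + 1, so a_1 = 31.
  2 = 2*1 + 0, so a_2 = 2.
The remainder reaches 0 after 3 divisions, so the expansion has 3 partial quotients, read off in order.

[8; 31, 2]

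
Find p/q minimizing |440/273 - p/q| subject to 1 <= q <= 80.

Expand x = 440/273 as a continued fraction with the Euclidean algorithm:
  440 = 1*273 + 167, so a_0 = 1.
  273 = 1*167 + 106, so a_1 = 1.
  167 = 1*106 + 61, so a_2 = 1.
  106 = 1*61 + 45, so a_3 = 1.
  61 = 1*45 + 16, so a_4 = 1.
  45 = 2*16 + 13, so a_5 = 2.
  16 = 1*13 + 3, so a_6 = 1.
  13 = 4*3 + 1, so a_7 = 4.
  3 = 3*1 + 0, so a_8 = 3.
so x = [1; 1, 1, 1, 1, 2, 1, 4, 3].
Convergents (p_i = a_i*p_{i-1} + p_{i-2}, q_i = a_i*q_{i-1} + q_{i-2} with p_{-2}=0, p_{-1}=1, q_{-2}=1, q_{-1}=0), until the denominator exceeds 80:
  i=0: a_0=1, p_0 = 1*1 + 0 = 1, q_0 = 1*0 + 1 = 1.
  i=1: a_1=1, p_1 = 1*1 + 1 = 2, q_1 = 1*1 + 0 = 1.
  i=2: a_2=1, p_2 = 1*2 + 1 = 3, q_2 = 1*1 + 1 = 2.
  i=3: a_3=1, p_3 = 1*3 + 2 = 5, q_3 = 1*2 + 1 = 3.
  i=4: a_4=1, p_4 = 1*5 + 3 = 8, q_4 = 1*3 + 2 = 5.
  i=5: a_5=2, p_5 = 2*8 + 5 = 21, q_5 = 2*5 + 3 = 13.
  i=6: a_6=1, p_6 = 1*21 + 8 = 29, q_6 = 1*13 + 5 = 18.
  i=7: a_7=4, p_7 = 4*29 + 21 = 137, q_7 = 4*18 + 13 = 85.
q_7 = 85 > 80, so the last convergent with denominator <= 80 is p_6/q_6 = 29/18.
The closest fraction with denominator <= 80 is either p_6/q_6 or the intermediate fraction (k*p_6 + p_5)/(k*q_6 + q_5) with the largest k >= 1 whose denominator stays <= 80; these approach x as k grows, and every other convergent or intermediate fraction in range is farther away.
Largest k: floor((80 - q_5)/q_6) = floor((80 - 13)/18) = 3.
That gives (3*29 + 21)/(3*18 + 13) = 108/67.
Compare the errors: |x - 29/18| = |440*18 - 29*273|/(273*18) = 3/4914, and |x - 108/67| = |440*67 - 108*273|/(273*67) = 4/18291.
Cross-multiplying, 4*4914 = 19656 < 54873 = 3*18291, so 4/18291 is smaller: the intermediate fraction 108/67 is closer to x than 29/18.

108/67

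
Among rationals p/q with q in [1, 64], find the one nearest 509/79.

Expand x = 509/79 as a continued fraction with the Euclidean algorithm:
  509 = 6*79 + 35, so a_0 = 6.
  79 = 2*35 + 9, so a_1 = 2.
  35 = 3*9 + 8, so a_2 = 3.
  9 = 1*8 + 1, so a_3 = 1.
  8 = 8*1 + 0, so a_4 = 8.
so x = [6; 2, 3, 1, 8].
Convergents (p_i = a_i*p_{i-1} + p_{i-2}, q_i = a_i*q_{i-1} + q_{i-2} with p_{-2}=0, p_{-1}=1, q_{-2}=1, q_{-1}=0), until the denominator exceeds 64:
  i=0: a_0=6, p_0 = 6*1 + 0 = 6, q_0 = 6*0 + 1 = 1.
  i=1: a_1=2, p_1 = 2*6 + 1 = 13, q_1 = 2*1 + 0 = 2.
  i=2: a_2=3, p_2 = 3*13 + 6 = 45, q_2 = 3*2 + 1 = 7.
  i=3: a_3=1, p_3 = 1*45 + 13 = 58, q_3 = 1*7 + 2 = 9.
  i=4: a_4=8, p_4 = 8*58 + 45 = 509, q_4 = 8*9 + 7 = 79.
q_4 = 79 > 64, so the last convergent with denominator <= 64 is p_3/q_3 = 58/9.
The closest fraction with denominator <= 64 is either p_3/q_3 or the intermediate fraction (k*p_3 + p_2)/(k*q_3 + q_2) with the largest k >= 1 whose denominator stays <= 64; these approach x as k grows, and every other convergent or intermediate fraction in range is farther away.
Largest k: floor((64 - q_2)/q_3) = floor((64 - 7)/9) = 6.
That gives (6*58 + 45)/(6*9 + 7) = 393/61.
Compare the errors: |x - 58/9| = |509*9 - 58*79|/(79*9) = 1/711, and |x - 393/61| = |509*61 - 393*79|/(79*61) = 2/4819.
Cross-multiplying, 2*711 = 1422 < 4819 = 1*4819, so 2/4819 is smaller: the intermediate fraction 393/61 is closer to x than 58/9.

393/61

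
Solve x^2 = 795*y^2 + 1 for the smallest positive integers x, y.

(x, y) = (6626, 235)

First expand sqrt(795) as a continued fraction. With x_i = (sqrt(795) + m_i)/d_i and (m_0, d_0) = (0, 1): a_0 = floor(sqrt(795)) = 28, since 28^2 = 784 <= 795 < 841 = 29^2.
Iterate m_{i+1} = d_i*a_i - m_i, d_{i+1} = (795 - m_{i+1}^2)/d_i, a_{i+1} = floor((a_0 + m_{i+1})/d_{i+1}):
  m_1 = 1*28 - 0 = 28, d_1 = (795 - 28^2)/1 = 11/1 = 11, a_1 = floor((28 + 28)/11) = 5.
  m_2 = 11*5 - 28 = 27, d_2 = (795 - 27^2)/11 = 66/11 = 6, a_2 = floor((28 + 27)/6) = 9.
  m_3 = 6*9 - 27 = 27, d_3 = (795 - 27^2)/6 = 66/6 = 11, a_3 = floor((28 + 27)/11) = 5.
  m_4 = 11*5 - 27 = 28, d_4 = (795 - 28^2)/11 = 11/11 = 1, a_4 = floor((28 + 28)/1) = 56.
  m_5 = 1*56 - 28 = 28, d_5 = (795 - 28^2)/1 = 11/1 = 11: (m_5, d_5) = (m_1, d_1) = (28, 11), so from here the quotients repeat a_1, ..., a_4; the period length is 4.
So sqrt(795) = [28; (5, 9, 5, 56)] with period length k = 4.
k is even, so the fundamental solution of x^2 - 795y^2 = 1 is (p_{k-1}, q_{k-1}) = (p_3, q_3); compute convergents through index 3.
Convergents (p_i = a_i*p_{i-1} + p_{i-2}, q_i = a_i*q_{i-1} + q_{i-2} with p_{-2}=0, p_{-1}=1, q_{-2}=1, q_{-1}=0):
  i=0: a_0=28, p_0 = 28*1 + 0 = 28, q_0 = 28*0 + 1 = 1.
  i=1: a_1=5, p_1 = 5*28 + 1 = 141, q_1 = 5*1 + 0 = 5.
  i=2: a_2=9, p_2 = 9*141 + 28 = 1297, q_2 = 9*5 + 1 = 46.
  i=3: a_3=5, p_3 = 5*1297 + 141 = 6626, q_3 = 5*46 + 5 = 235.
Check: 6626^2 - 795*235^2 = 43903876 - 43903875 = 1, so (x, y) = (6626, 235) solves the equation, and by the theorem it is the least positive solution.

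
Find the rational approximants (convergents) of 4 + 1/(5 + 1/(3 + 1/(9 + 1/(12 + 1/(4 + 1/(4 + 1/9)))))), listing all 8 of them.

4/1, 21/5, 67/16, 624/149, 7555/1804, 30844/7365, 130931/31264, 1209223/288741

Using the convergent recurrence p_i = a_i*p_{i-1} + p_{i-2}, q_i = a_i*q_{i-1} + q_{i-2} with p_{-2}=0, p_{-1}=1, q_{-2}=1, q_{-1}=0:
  i=0: a_0=4, p_0 = 4*1 + 0 = 4, q_0 = 4*0 + 1 = 1.
  i=1: a_1=5, p_1 = 5*4 + 1 = 21, q_1 = 5*1 + 0 = 5.
  i=2: a_2=3, p_2 = 3*21 + 4 = 67, q_2 = 3*5 + 1 = 16.
  i=3: a_3=9, p_3 = 9*67 + 21 = 624, q_3 = 9*16 + 5 = 149.
  i=4: a_4=12, p_4 = 12*624 + 67 = 7555, q_4 = 12*149 + 16 = 1804.
  i=5: a_5=4, p_5 = 4*7555 + 624 = 30844, q_5 = 4*1804 + 149 = 7365.
  i=6: a_6=4, p_6 = 4*30844 + 7555 = 130931, q_6 = 4*7365 + 1804 = 31264.
  i=7: a_7=9, p_7 = 9*130931 + 30844 = 1209223, q_7 = 9*31264 + 7365 = 288741.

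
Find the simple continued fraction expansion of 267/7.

[38; 7]

Run the Euclidean algorithm on 267 and 7; the successive quotients are the partial quotients a_0, a_1, ... (each step inverts the fractional part left over by the previous one):
  267 = 38*7 + 1, so a_0 = 38.
  7 = 7*1 + 0, so a_1 = 7.
The remainder reaches 0 after 2 divisions, so the expansion has 2 partial quotients, read off in order.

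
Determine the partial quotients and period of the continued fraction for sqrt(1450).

Write x_i = (sqrt(1450) + m_i)/d_i with (m_0, d_0) = (0, 1). a_0 = floor(sqrt(1450)) = 38, since 38^2 = 1444 <= 1450 < 1521 = 39^2.
Iterate m_{i+1} = d_i*a_i - m_i, d_{i+1} = (1450 - m_{i+1}^2)/d_i, a_{i+1} = floor((a_0 + m_{i+1})/d_{i+1}):
  m_1 = 1*38 - 0 = 38, d_1 = (1450 - 38^2)/1 = 6/1 = 6, a_1 = floor((38 + 38)/6) = 12.
  m_2 = 6*12 - 38 = 34, d_2 = (1450 - 34^2)/6 = 294/6 = 49, a_2 = floor((38 + 34)/49) = 1.
  m_3 = 49*1 - 34 = 15, d_3 = (1450 - 15^2)/49 = 1225/49 = 25, a_3 = floor((38 + 15)/25) = 2.
  m_4 = 25*2 - 15 = 35, d_4 = (1450 - 35^2)/25 = 225/25 = 9, a_4 = floor((38 + 35)/9) = 8.
  m_5 = 9*8 - 35 = 37, d_5 = (1450 - 37^2)/9 = 81/9 = 9, a_5 = floor((38 + 37)/9) = 8.
  m_6 = 9*8 - 37 = 35, d_6 = (1450 - 35^2)/9 = 225/9 = 25, a_6 = floor((38 + 35)/25) = 2.
  m_7 = 25*2 - 35 = 15, d_7 = (1450 - 15^2)/25 = 1225/25 = 49, a_7 = floor((38 + 15)/49) = 1.
  m_8 = 49*1 - 15 = 34, d_8 = (1450 - 34^2)/49 = 294/49 = 6, a_8 = floor((38 + 34)/6) = 12.
  m_9 = 6*12 - 34 = 38, d_9 = (1450 - 38^2)/6 = 6/6 = 1, a_9 = floor((38 + 38)/1) = 76.
  m_10 = 1*76 - 38 = 38, d_10 = (1450 - 38^2)/1 = 6/1 = 6: (m_10, d_10) = (m_1, d_1) = (38, 6), so from here the quotients repeat a_1, ..., a_9; the period length is 9.
Hence the expansion of sqrt(1450) is a_0 = 38 followed by the repeating block 12, 1, 2, 8, 8, 2, 1, 12, 76 (period 9).

[38; (12, 1, 2, 8, 8, 2, 1, 12, 76)]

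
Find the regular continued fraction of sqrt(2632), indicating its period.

[51; (3, 3, 3, 102)]

Write x_i = (sqrt(2632) + m_i)/d_i with (m_0, d_0) = (0, 1). a_0 = floor(sqrt(2632)) = 51, since 51^2 = 2601 <= 2632 < 2704 = 52^2.
Iterate m_{i+1} = d_i*a_i - m_i, d_{i+1} = (2632 - m_{i+1}^2)/d_i, a_{i+1} = floor((a_0 + m_{i+1})/d_{i+1}):
  m_1 = 1*51 - 0 = 51, d_1 = (2632 - 51^2)/1 = 31/1 = 31, a_1 = floor((51 + 51)/31) = 3.
  m_2 = 31*3 - 51 = 42, d_2 = (2632 - 42^2)/31 = 868/31 = 28, a_2 = floor((51 + 42)/28) = 3.
  m_3 = 28*3 - 42 = 42, d_3 = (2632 - 42^2)/28 = 868/28 = 31, a_3 = floor((51 + 42)/31) = 3.
  m_4 = 31*3 - 42 = 51, d_4 = (2632 - 51^2)/31 = 31/31 = 1, a_4 = floor((51 + 51)/1) = 102.
  m_5 = 1*102 - 51 = 51, d_5 = (2632 - 51^2)/1 = 31/1 = 31: (m_5, d_5) = (m_1, d_1) = (51, 31), so from here the quotients repeat a_1, ..., a_4; the period length is 4.
Hence the expansion of sqrt(2632) is a_0 = 51 followed by the repeating block 3, 3, 3, 102 (period 4).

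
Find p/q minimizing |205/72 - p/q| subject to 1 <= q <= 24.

Expand x = 205/72 as a continued fraction with the Euclidean algorithm:
  205 = 2*72 + 61, so a_0 = 2.
  72 = 1*61 + 11, so a_1 = 1.
  61 = 5*11 + 6, so a_2 = 5.
  11 = 1*6 + 5, so a_3 = 1.
  6 = 1*5 + 1, so a_4 = 1.
  5 = 5*1 + 0, so a_5 = 5.
so x = [2; 1, 5, 1, 1, 5].
Convergents (p_i = a_i*p_{i-1} + p_{i-2}, q_i = a_i*q_{i-1} + q_{i-2} with p_{-2}=0, p_{-1}=1, q_{-2}=1, q_{-1}=0), until the denominator exceeds 24:
  i=0: a_0=2, p_0 = 2*1 + 0 = 2, q_0 = 2*0 + 1 = 1.
  i=1: a_1=1, p_1 = 1*2 + 1 = 3, q_1 = 1*1 + 0 = 1.
  i=2: a_2=5, p_2 = 5*3 + 2 = 17, q_2 = 5*1 + 1 = 6.
  i=3: a_3=1, p_3 = 1*17 + 3 = 20, q_3 = 1*6 + 1 = 7.
  i=4: a_4=1, p_4 = 1*20 + 17 = 37, q_4 = 1*7 + 6 = 13.
  i=5: a_5=5, p_5 = 5*37 + 20 = 205, q_5 = 5*13 + 7 = 72.
q_5 = 72 > 24, so the last convergent with denominator <= 24 is p_4/q_4 = 37/13.
The closest fraction with denominator <= 24 is either p_4/q_4 or the intermediate fraction (k*p_4 + p_3)/(k*q_4 + q_3) with the largest k >= 1 whose denominator stays <= 24; these approach x as k grows, and every other convergent or intermediate fraction in range is farther away.
Largest k: floor((24 - q_3)/q_4) = floor((24 - 7)/13) = 1.
That gives (1*37 + 20)/(1*13 + 7) = 57/20.
Compare the errors: |x - 37/13| = |205*13 - 37*72|/(72*13) = 1/936, and |x - 57/20| = |205*20 - 57*72|/(72*20) = 4/1440.
Cross-multiplying, 1*1440 = 1440 < 3744 = 4*936, so 1/936 is smaller: the convergent 37/13 is closer to x than 57/20.

37/13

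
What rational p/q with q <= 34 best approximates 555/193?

Expand x = 555/193 as a continued fraction with the Euclidean algorithm:
  555 = 2*193 + 169, so a_0 = 2.
  193 = 1*169 + 24, so a_1 = 1.
  169 = 7*24 + 1, so a_2 = 7.
  24 = 24*1 + 0, so a_3 = 24.
so x = [2; 1, 7, 24].
Convergents (p_i = a_i*p_{i-1} + p_{i-2}, q_i = a_i*q_{i-1} + q_{i-2} with p_{-2}=0, p_{-1}=1, q_{-2}=1, q_{-1}=0), until the denominator exceeds 34:
  i=0: a_0=2, p_0 = 2*1 + 0 = 2, q_0 = 2*0 + 1 = 1.
  i=1: a_1=1, p_1 = 1*2 + 1 = 3, q_1 = 1*1 + 0 = 1.
  i=2: a_2=7, p_2 = 7*3 + 2 = 23, q_2 = 7*1 + 1 = 8.
  i=3: a_3=24, p_3 = 24*23 + 3 = 555, q_3 = 24*8 + 1 = 193.
q_3 = 193 > 34, so the last convergent with denominator <= 34 is p_2/q_2 = 23/8.
The closest fraction with denominator <= 34 is either p_2/q_2 or the intermediate fraction (k*p_2 + p_1)/(k*q_2 + q_1) with the largest k >= 1 whose denominator stays <= 34; these approach x as k grows, and every other convergent or intermediate fraction in range is farther away.
Largest k: floor((34 - q_1)/q_2) = floor((34 - 1)/8) = 4.
That gives (4*23 + 3)/(4*8 + 1) = 95/33.
Compare the errors: |x - 23/8| = |555*8 - 23*193|/(193*8) = 1/1544, and |x - 95/33| = |555*33 - 95*193|/(193*33) = 20/6369.
Cross-multiplying, 1*6369 = 6369 < 30880 = 20*1544, so 1/1544 is smaller: the convergent 23/8 is closer to x than 95/33.

23/8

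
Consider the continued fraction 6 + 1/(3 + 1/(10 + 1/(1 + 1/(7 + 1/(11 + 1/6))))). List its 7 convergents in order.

Using the convergent recurrence p_i = a_i*p_{i-1} + p_{i-2}, q_i = a_i*q_{i-1} + q_{i-2} with p_{-2}=0, p_{-1}=1, q_{-2}=1, q_{-1}=0:
  i=0: a_0=6, p_0 = 6*1 + 0 = 6, q_0 = 6*0 + 1 = 1.
  i=1: a_1=3, p_1 = 3*6 + 1 = 19, q_1 = 3*1 + 0 = 3.
  i=2: a_2=10, p_2 = 10*19 + 6 = 196, q_2 = 10*3 + 1 = 31.
  i=3: a_3=1, p_3 = 1*196 + 19 = 215, q_3 = 1*31 + 3 = 34.
  i=4: a_4=7, p_4 = 7*215 + 196 = 1701, q_4 = 7*34 + 31 = 269.
  i=5: a_5=11, p_5 = 11*1701 + 215 = 18926, q_5 = 11*269 + 34 = 2993.
  i=6: a_6=6, p_6 = 6*18926 + 1701 = 115257, q_6 = 6*2993 + 269 = 18227.

6/1, 19/3, 196/31, 215/34, 1701/269, 18926/2993, 115257/18227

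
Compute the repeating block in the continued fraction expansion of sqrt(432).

[20; (1, 3, 1, 1, 1, 3, 1, 40)]

Write x_i = (sqrt(432) + m_i)/d_i with (m_0, d_0) = (0, 1). a_0 = floor(sqrt(432)) = 20, since 20^2 = 400 <= 432 < 441 = 21^2.
Iterate m_{i+1} = d_i*a_i - m_i, d_{i+1} = (432 - m_{i+1}^2)/d_i, a_{i+1} = floor((a_0 + m_{i+1})/d_{i+1}):
  m_1 = 1*20 - 0 = 20, d_1 = (432 - 20^2)/1 = 32/1 = 32, a_1 = floor((20 + 20)/32) = 1.
  m_2 = 32*1 - 20 = 12, d_2 = (432 - 12^2)/32 = 288/32 = 9, a_2 = floor((20 + 12)/9) = 3.
  m_3 = 9*3 - 12 = 15, d_3 = (432 - 15^2)/9 = 207/9 = 23, a_3 = floor((20 + 15)/23) = 1.
  m_4 = 23*1 - 15 = 8, d_4 = (432 - 8^2)/23 = 368/23 = 16, a_4 = floor((20 + 8)/16) = 1.
  m_5 = 16*1 - 8 = 8, d_5 = (432 - 8^2)/16 = 368/16 = 23, a_5 = floor((20 + 8)/23) = 1.
  m_6 = 23*1 - 8 = 15, d_6 = (432 - 15^2)/23 = 207/23 = 9, a_6 = floor((20 + 15)/9) = 3.
  m_7 = 9*3 - 15 = 12, d_7 = (432 - 12^2)/9 = 288/9 = 32, a_7 = floor((20 + 12)/32) = 1.
  m_8 = 32*1 - 12 = 20, d_8 = (432 - 20^2)/32 = 32/32 = 1, a_8 = floor((20 + 20)/1) = 40.
  m_9 = 1*40 - 20 = 20, d_9 = (432 - 20^2)/1 = 32/1 = 32: (m_9, d_9) = (m_1, d_1) = (20, 32), so from here the quotients repeat a_1, ..., a_8; the period length is 8.
Hence the expansion of sqrt(432) is a_0 = 20 followed by the repeating block 1, 3, 1, 1, 1, 3, 1, 40 (period 8).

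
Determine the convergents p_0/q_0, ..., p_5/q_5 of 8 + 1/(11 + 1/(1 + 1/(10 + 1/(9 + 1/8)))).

8/1, 89/11, 97/12, 1059/131, 9628/1191, 78083/9659

Using the convergent recurrence p_i = a_i*p_{i-1} + p_{i-2}, q_i = a_i*q_{i-1} + q_{i-2} with p_{-2}=0, p_{-1}=1, q_{-2}=1, q_{-1}=0:
  i=0: a_0=8, p_0 = 8*1 + 0 = 8, q_0 = 8*0 + 1 = 1.
  i=1: a_1=11, p_1 = 11*8 + 1 = 89, q_1 = 11*1 + 0 = 11.
  i=2: a_2=1, p_2 = 1*89 + 8 = 97, q_2 = 1*11 + 1 = 12.
  i=3: a_3=10, p_3 = 10*97 + 89 = 1059, q_3 = 10*12 + 11 = 131.
  i=4: a_4=9, p_4 = 9*1059 + 97 = 9628, q_4 = 9*131 + 12 = 1191.
  i=5: a_5=8, p_5 = 8*9628 + 1059 = 78083, q_5 = 8*1191 + 131 = 9659.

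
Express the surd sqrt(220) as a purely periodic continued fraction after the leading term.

[14; (1, 4, 1, 28)]

Write x_i = (sqrt(220) + m_i)/d_i with (m_0, d_0) = (0, 1). a_0 = floor(sqrt(220)) = 14, since 14^2 = 196 <= 220 < 225 = 15^2.
Iterate m_{i+1} = d_i*a_i - m_i, d_{i+1} = (220 - m_{i+1}^2)/d_i, a_{i+1} = floor((a_0 + m_{i+1})/d_{i+1}):
  m_1 = 1*14 - 0 = 14, d_1 = (220 - 14^2)/1 = 24/1 = 24, a_1 = floor((14 + 14)/24) = 1.
  m_2 = 24*1 - 14 = 10, d_2 = (220 - 10^2)/24 = 120/24 = 5, a_2 = floor((14 + 10)/5) = 4.
  m_3 = 5*4 - 10 = 10, d_3 = (220 - 10^2)/5 = 120/5 = 24, a_3 = floor((14 + 10)/24) = 1.
  m_4 = 24*1 - 10 = 14, d_4 = (220 - 14^2)/24 = 24/24 = 1, a_4 = floor((14 + 14)/1) = 28.
  m_5 = 1*28 - 14 = 14, d_5 = (220 - 14^2)/1 = 24/1 = 24: (m_5, d_5) = (m_1, d_1) = (14, 24), so from here the quotients repeat a_1, ..., a_4; the period length is 4.
Hence the expansion of sqrt(220) is a_0 = 14 followed by the repeating block 1, 4, 1, 28 (period 4).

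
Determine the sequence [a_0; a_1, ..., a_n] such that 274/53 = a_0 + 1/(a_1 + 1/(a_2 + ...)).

Run the Euclidean algorithm on 274 and 53; the successive quotients are the partial quotients a_0, a_1, ... (each step inverts the fractional part left over by the previous one):
  274 = 5*53 + 9, so a_0 = 5.
  53 = 5*9 + 8, so a_1 = 5.
  9 = 1*8 + 1, so a_2 = 1.
  8 = 8*1 + 0, so a_3 = 8.
The remainder reaches 0 after 4 divisions, so the expansion has 4 partial quotients, read off in order.

[5; 5, 1, 8]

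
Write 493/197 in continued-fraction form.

[2; 1, 1, 98]

Run the Euclidean algorithm on 493 and 197; the successive quotients are the partial quotients a_0, a_1, ... (each step inverts the fractional part left over by the previous one):
  493 = 2*197 + 99, so a_0 = 2.
  197 = 1*99 + 98, so a_1 = 1.
  99 = 1*98 + 1, so a_2 = 1.
  98 = 98*1 + 0, so a_3 = 98.
The remainder reaches 0 after 4 divisions, so the expansion has 4 partial quotients, read off in order.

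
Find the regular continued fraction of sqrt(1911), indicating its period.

Write x_i = (sqrt(1911) + m_i)/d_i with (m_0, d_0) = (0, 1). a_0 = floor(sqrt(1911)) = 43, since 43^2 = 1849 <= 1911 < 1936 = 44^2.
Iterate m_{i+1} = d_i*a_i - m_i, d_{i+1} = (1911 - m_{i+1}^2)/d_i, a_{i+1} = floor((a_0 + m_{i+1})/d_{i+1}):
  m_1 = 1*43 - 0 = 43, d_1 = (1911 - 43^2)/1 = 62/1 = 62, a_1 = floor((43 + 43)/62) = 1.
  m_2 = 62*1 - 43 = 19, d_2 = (1911 - 19^2)/62 = 1550/62 = 25, a_2 = floor((43 + 19)/25) = 2.
  m_3 = 25*2 - 19 = 31, d_3 = (1911 - 31^2)/25 = 950/25 = 38, a_3 = floor((43 + 31)/38) = 1.
  m_4 = 38*1 - 31 = 7, d_4 = (1911 - 7^2)/38 = 1862/38 = 49, a_4 = floor((43 + 7)/49) = 1.
  m_5 = 49*1 - 7 = 42, d_5 = (1911 - 42^2)/49 = 147/49 = 3, a_5 = floor((43 + 42)/3) = 28.
  m_6 = 3*28 - 42 = 42, d_6 = (1911 - 42^2)/3 = 147/3 = 49, a_6 = floor((43 + 42)/49) = 1.
  m_7 = 49*1 - 42 = 7, d_7 = (1911 - 7^2)/49 = 1862/49 = 38, a_7 = floor((43 + 7)/38) = 1.
  m_8 = 38*1 - 7 = 31, d_8 = (1911 - 31^2)/38 = 950/38 = 25, a_8 = floor((43 + 31)/25) = 2.
  m_9 = 25*2 - 31 = 19, d_9 = (1911 - 19^2)/25 = 1550/25 = 62, a_9 = floor((43 + 19)/62) = 1.
  m_10 = 62*1 - 19 = 43, d_10 = (1911 - 43^2)/62 = 62/62 = 1, a_10 = floor((43 + 43)/1) = 86.
  m_11 = 1*86 - 43 = 43, d_11 = (1911 - 43^2)/1 = 62/1 = 62: (m_11, d_11) = (m_1, d_1) = (43, 62), so from here the quotients repeat a_1, ..., a_10; the period length is 10.
Hence the expansion of sqrt(1911) is a_0 = 43 followed by the repeating block 1, 2, 1, 1, 28, 1, 1, 2, 1, 86 (period 10).

[43; (1, 2, 1, 1, 28, 1, 1, 2, 1, 86)]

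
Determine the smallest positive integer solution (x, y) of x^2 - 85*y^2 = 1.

First expand sqrt(85) as a continued fraction. With x_i = (sqrt(85) + m_i)/d_i and (m_0, d_0) = (0, 1): a_0 = floor(sqrt(85)) = 9, since 9^2 = 81 <= 85 < 100 = 10^2.
Iterate m_{i+1} = d_i*a_i - m_i, d_{i+1} = (85 - m_{i+1}^2)/d_i, a_{i+1} = floor((a_0 + m_{i+1})/d_{i+1}):
  m_1 = 1*9 - 0 = 9, d_1 = (85 - 9^2)/1 = 4/1 = 4, a_1 = floor((9 + 9)/4) = 4.
  m_2 = 4*4 - 9 = 7, d_2 = (85 - 7^2)/4 = 36/4 = 9, a_2 = floor((9 + 7)/9) = 1.
  m_3 = 9*1 - 7 = 2, d_3 = (85 - 2^2)/9 = 81/9 = 9, a_3 = floor((9 + 2)/9) = 1.
  m_4 = 9*1 - 2 = 7, d_4 = (85 - 7^2)/9 = 36/9 = 4, a_4 = floor((9 + 7)/4) = 4.
  m_5 = 4*4 - 7 = 9, d_5 = (85 - 9^2)/4 = 4/4 = 1, a_5 = floor((9 + 9)/1) = 18.
  m_6 = 1*18 - 9 = 9, d_6 = (85 - 9^2)/1 = 4/1 = 4: (m_6, d_6) = (m_1, d_1) = (9, 4), so from here the quotients repeat a_1, ..., a_5; the period length is 5.
So sqrt(85) = [9; (4, 1, 1, 4, 18)] with period length k = 5.
k is odd, so (p_{k-1}, q_{k-1}) only solves x^2 - 85y^2 = -1 and the fundamental solution of x^2 - 85y^2 = 1 is (p_{2k-1}, q_{2k-1}) = (p_9, q_9); compute convergents through index 9, running through the period twice.
Convergents (p_i = a_i*p_{i-1} + p_{i-2}, q_i = a_i*q_{i-1} + q_{i-2} with p_{-2}=0, p_{-1}=1, q_{-2}=1, q_{-1}=0):
  i=0: a_0=9, p_0 = 9*1 + 0 = 9, q_0 = 9*0 + 1 = 1.
  i=1: a_1=4, p_1 = 4*9 + 1 = 37, q_1 = 4*1 + 0 = 4.
  i=2: a_2=1, p_2 = 1*37 + 9 = 46, q_2 = 1*4 + 1 = 5.
  i=3: a_3=1, p_3 = 1*46 + 37 = 83, q_3 = 1*5 + 4 = 9.
  i=4: a_4=4, p_4 = 4*83 + 46 = 378, q_4 = 4*9 + 5 = 41.
  i=5: a_5=18, p_5 = 18*378 + 83 = 6887, q_5 = 18*41 + 9 = 747.
  i=6: a_6=4, p_6 = 4*6887 + 378 = 27926, q_6 = 4*747 + 41 = 3029.
  i=7: a_7=1, p_7 = 1*27926 + 6887 = 34813, q_7 = 1*3029 + 747 = 3776.
  i=8: a_8=1, p_8 = 1*34813 + 27926 = 62739, q_8 = 1*3776 + 3029 = 6805.
  i=9: a_9=4, p_9 = 4*62739 + 34813 = 285769, q_9 = 4*6805 + 3776 = 30996.
Indeed p_4^2 - 85*q_4^2 = 142884 - 142885 = -1, not +1.
Check: 285769^2 - 85*30996^2 = 81663921361 - 81663921360 = 1, so (x, y) = (285769, 30996) solves the equation, and by the theorem it is the least positive solution.

(x, y) = (285769, 30996)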